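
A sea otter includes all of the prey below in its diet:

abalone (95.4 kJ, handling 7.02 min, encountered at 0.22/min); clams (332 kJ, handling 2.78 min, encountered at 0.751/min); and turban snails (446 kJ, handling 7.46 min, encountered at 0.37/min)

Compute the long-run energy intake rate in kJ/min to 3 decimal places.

58.890 kJ/min

R = Σλ_iE_i / (1 + Σλ_ih_i)
Numerator: 0.22×95.4 + 0.751×332 + 0.37×446 = 435.3
Denominator: 1 + 0.22×7.02 + 0.751×2.78 + 0.37×7.46 = 7.392
R = 435.3/7.392 = 58.89 kJ/min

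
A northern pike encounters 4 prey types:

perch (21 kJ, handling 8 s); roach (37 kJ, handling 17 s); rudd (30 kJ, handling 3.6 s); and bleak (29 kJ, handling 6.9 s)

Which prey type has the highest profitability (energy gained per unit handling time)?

rudd

In descending order of E/h:
rudd: 30/3.6 = 8.33 kJ/s
bleak: 29/6.9 = 4.2 kJ/s
perch: 21/8 = 2.62 kJ/s
roach: 37/17 = 2.18 kJ/s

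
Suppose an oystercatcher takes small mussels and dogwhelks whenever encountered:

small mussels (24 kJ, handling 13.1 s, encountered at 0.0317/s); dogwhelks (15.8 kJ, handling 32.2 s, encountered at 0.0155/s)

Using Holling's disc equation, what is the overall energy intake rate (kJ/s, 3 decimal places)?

R = (0.0317×24 + 0.0155×15.8) / (1 + 0.0317×13.1 + 0.0155×32.2) = 1.006/1.914 = 0.5253 kJ/s.

0.525 kJ/s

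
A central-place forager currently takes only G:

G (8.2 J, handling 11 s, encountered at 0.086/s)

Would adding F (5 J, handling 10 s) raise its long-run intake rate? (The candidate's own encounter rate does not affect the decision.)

Yes

On G alone, R = ΣλE/(1+Σλh) = 0.7052/1.946 = 0.3624 J/s.
F: E/h = 5/10 = 0.5 J/s.
0.5 > 0.3624, so adding F raises the average — include it.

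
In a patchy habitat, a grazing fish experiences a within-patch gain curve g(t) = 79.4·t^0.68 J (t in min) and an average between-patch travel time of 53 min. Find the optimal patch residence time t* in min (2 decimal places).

Optimal t* satisfies g'(t*) = g(t*)/(T + t*).
g'(t) = 0.68·79.4·t^-0.32. Setting 0.68·79.4·t^-0.32 = 79.4·t^0.68/(53+t) gives 0.68(53+t) = t, so 0.32·t = 0.68×53.
t* = 0.68×53/0.32 = 112.6 min.

112.63 min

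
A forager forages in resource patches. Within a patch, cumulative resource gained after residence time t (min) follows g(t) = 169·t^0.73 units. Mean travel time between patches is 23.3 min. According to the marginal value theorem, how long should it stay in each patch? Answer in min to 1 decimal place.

By the marginal value theorem, leave when the instantaneous gain rate g'(t) equals the habitat-wide average g(t)/(T + t).
g'(t) = 0.73·169·t^-0.27. Setting 0.73·169·t^-0.27 = 169·t^0.73/(23.3+t) gives 0.73(23.3+t) = t, so 0.27·t = 0.73×23.3.
t* = 0.73×23.3/0.27 = 63 min.

63.0 min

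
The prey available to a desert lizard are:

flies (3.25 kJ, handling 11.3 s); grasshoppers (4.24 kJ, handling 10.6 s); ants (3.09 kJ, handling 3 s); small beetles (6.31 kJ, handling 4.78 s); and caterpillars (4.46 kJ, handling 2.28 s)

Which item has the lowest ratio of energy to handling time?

flies

In descending order of E/h:
caterpillars: 4.46/2.28 = 1.96 kJ/s
small beetles: 6.31/4.78 = 1.32 kJ/s
ants: 3.09/3 = 1.03 kJ/s
grasshoppers: 4.24/10.6 = 0.4 kJ/s
flies: 3.25/11.3 = 0.288 kJ/s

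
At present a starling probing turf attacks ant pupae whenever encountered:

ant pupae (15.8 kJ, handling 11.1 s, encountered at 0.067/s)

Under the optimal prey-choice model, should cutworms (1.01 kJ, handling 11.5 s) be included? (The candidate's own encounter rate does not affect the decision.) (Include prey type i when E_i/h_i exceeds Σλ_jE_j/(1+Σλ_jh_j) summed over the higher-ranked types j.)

No

Current rate: (0.067×15.8)/(1 + 0.067×11.1) = 0.6071 kJ/s.
Profitability of cutworms: 1.01/11.5 = 0.08783 kJ/s.
0.08783 < 0.6071, so adding cutworms would lower the average — exclude it.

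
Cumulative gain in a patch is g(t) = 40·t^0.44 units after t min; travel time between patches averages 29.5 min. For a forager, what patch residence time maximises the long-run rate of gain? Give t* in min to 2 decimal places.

Maximise g(t)/(T+t): set derivative to zero → g'(t)(T+t) = g(t).
g'(t) = 0.44·40·t^-0.56. Setting 0.44·40·t^-0.56 = 40·t^0.44/(29.5+t) gives 0.44(29.5+t) = t, so 0.56·t = 0.44×29.5.
t* = 0.44×29.5/0.56 = 23.18 min.

23.18 min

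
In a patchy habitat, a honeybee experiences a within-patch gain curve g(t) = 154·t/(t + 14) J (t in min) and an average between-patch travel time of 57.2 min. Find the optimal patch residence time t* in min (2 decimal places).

Optimal t* satisfies g'(t*) = g(t*)/(T + t*).
g'(t) = 154·14/(t + 14)². Setting 154·14/(t+14)² = 154t/[(t+14)(57.2+t)] gives 14(57.2+t) = t(t+14), so t² = 14×57.2 = 800.8.
t* = √800.8 = 28.3 min.

28.30 min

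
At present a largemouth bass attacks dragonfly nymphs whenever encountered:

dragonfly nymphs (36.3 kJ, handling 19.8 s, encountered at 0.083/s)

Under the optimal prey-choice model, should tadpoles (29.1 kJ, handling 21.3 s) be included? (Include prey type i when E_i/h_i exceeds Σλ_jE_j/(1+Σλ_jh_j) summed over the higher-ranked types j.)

Yes

Current rate: (0.083×36.3)/(1 + 0.083×19.8) = 1.14 kJ/s.
tadpoles: E/h = 29.1/21.3 = 1.366 kJ/s.
Since 1.366 > R, including tadpoles increases the long-run rate.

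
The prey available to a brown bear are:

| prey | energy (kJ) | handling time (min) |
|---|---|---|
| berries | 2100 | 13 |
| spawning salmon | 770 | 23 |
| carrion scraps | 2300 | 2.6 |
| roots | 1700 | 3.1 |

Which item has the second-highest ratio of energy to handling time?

roots

Profitability E/h (kJ/min): berries = 2100/13 = 162, spawning salmon = 770/23 = 33.5, carrion scraps = 2300/2.6 = 885, roots = 1700/3.1 = 548.
Ranked: carrion scraps > roots > berries > spawning salmon.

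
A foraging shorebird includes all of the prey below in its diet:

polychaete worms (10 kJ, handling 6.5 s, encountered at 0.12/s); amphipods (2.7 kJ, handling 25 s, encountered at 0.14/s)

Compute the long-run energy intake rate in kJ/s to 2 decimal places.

0.30 kJ/s

R = (0.12×10 + 0.14×2.7) / (1 + 0.12×6.5 + 0.14×25) = 1.578/5.28 = 0.2989 kJ/s.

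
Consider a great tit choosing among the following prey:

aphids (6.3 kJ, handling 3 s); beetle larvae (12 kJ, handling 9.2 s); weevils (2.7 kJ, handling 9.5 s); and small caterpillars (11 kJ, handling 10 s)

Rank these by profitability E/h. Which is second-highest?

In descending order of E/h:
aphids: 6.3/3 = 2.1 kJ/s
beetle larvae: 12/9.2 = 1.3 kJ/s
small caterpillars: 11/10 = 1.1 kJ/s
weevils: 2.7/9.5 = 0.284 kJ/s

beetle larvae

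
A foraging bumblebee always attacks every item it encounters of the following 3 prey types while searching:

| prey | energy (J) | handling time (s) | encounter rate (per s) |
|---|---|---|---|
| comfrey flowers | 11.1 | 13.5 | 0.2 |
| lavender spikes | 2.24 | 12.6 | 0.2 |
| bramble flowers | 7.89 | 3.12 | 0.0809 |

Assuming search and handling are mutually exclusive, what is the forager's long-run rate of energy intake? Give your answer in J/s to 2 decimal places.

0.51 J/s

Energy encountered per unit search time: 0.2×11.1 + 0.2×2.24 + 0.0809×7.89 = 3.306 J/s.
Handling time per unit search time: 0.2×13.5 + 0.2×12.6 + 0.0809×3.12 = 5.472.
Rate = 3.306/(1 + 5.472) = 0.5108 J/s.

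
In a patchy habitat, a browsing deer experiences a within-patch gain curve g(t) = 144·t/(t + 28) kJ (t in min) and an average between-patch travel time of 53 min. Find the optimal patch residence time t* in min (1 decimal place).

38.5 min

By the marginal value theorem, leave when the instantaneous gain rate g'(t) equals the habitat-wide average g(t)/(T + t).
g'(t) = 144·28/(t + 28)². Setting 144·28/(t+28)² = 144t/[(t+28)(53+t)] gives 28(53+t) = t(t+28), so t² = 28×53 = 1484.
t* = √1484 = 38.52 min.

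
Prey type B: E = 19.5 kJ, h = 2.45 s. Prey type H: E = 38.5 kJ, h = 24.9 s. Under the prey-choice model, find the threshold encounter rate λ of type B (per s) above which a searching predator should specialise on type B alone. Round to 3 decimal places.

0.098 per s

The zero-one rule: include type H iff E₂/h₂ > λE₁/(1+λh₁). Equality gives the switch point.
λE₁h₂ = E₂ + λE₂h₁ ⇒ λ = E₂/(E₁h₂ − E₂h₁) = 38.5/(485.5 − 94.33) = 0.09841 per s.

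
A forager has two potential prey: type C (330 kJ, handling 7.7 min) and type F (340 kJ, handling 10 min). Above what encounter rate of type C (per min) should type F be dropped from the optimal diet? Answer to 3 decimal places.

0.499 per min

The zero-one rule: include type F iff E₂/h₂ > λE₁/(1+λh₁). Equality gives the switch point.
λE₁h₂ = E₂ + λE₂h₁ ⇒ λ = E₂/(E₁h₂ − E₂h₁) = 340/(3300 − 2618) = 0.4985 per min.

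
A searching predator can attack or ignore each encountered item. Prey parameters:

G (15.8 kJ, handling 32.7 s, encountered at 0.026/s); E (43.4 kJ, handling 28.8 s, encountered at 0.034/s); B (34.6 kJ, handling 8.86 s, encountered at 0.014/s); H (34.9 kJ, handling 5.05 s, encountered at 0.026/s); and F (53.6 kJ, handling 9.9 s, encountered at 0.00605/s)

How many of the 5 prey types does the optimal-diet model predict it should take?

Rank by E/h (kJ/s): H 6.91, F 5.41, B 3.91, E 1.51, G 0.483. Include each in turn until the next type's E/h falls below the running intake rate.
Rate on top 1: 0.8021. F: 5.41 > 0.8021 → include.
Rate on top 2: 1.034. B: 3.91 > 1.034 → include.
Rate on top 3: 1.305. E: 1.51 > 1.305 → include.
Rate on top 4: 1.391. G: 0.483 < 1.391 → exclude; stop.
Optimal diet: H, F, B, E — 4 of 5 types.

4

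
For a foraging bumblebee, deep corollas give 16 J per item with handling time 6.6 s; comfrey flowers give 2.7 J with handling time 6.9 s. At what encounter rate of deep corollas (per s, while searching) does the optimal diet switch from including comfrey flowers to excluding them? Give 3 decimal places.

The zero-one rule: include comfrey flowers iff E₂/h₂ > λE₁/(1+λh₁). Equality gives the switch point.
λE₁h₂ = E₂ + λE₂h₁ ⇒ λ = E₂/(E₁h₂ − E₂h₁) = 2.7/(110.4 − 17.82) = 0.02916 per s.

0.029 per s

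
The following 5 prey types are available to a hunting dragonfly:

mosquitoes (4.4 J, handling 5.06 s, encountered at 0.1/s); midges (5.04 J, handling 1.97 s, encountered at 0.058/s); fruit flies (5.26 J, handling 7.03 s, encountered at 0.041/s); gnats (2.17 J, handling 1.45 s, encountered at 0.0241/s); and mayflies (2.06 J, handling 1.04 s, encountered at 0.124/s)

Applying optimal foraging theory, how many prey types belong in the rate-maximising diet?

Rank by E/h (J/s): midges 2.56, mayflies 1.98, gnats 1.5, mosquitoes 0.87, fruit flies 0.748. Include each in turn until the next type's E/h falls below the running intake rate.
Rate on top 1: 0.2623. mayflies: 1.98 > 0.2623 → include.
Rate on top 2: 0.4406. gnats: 1.5 > 0.4406 → include.
Rate on top 3: 0.4695. mosquitoes: 0.87 > 0.4695 → include.
Rate on top 4: 0.5829. fruit flies: 0.748 > 0.5829 → include.
Optimal diet: midges, mayflies, gnats, mosquitoes, fruit flies — 5 of 5 types.

5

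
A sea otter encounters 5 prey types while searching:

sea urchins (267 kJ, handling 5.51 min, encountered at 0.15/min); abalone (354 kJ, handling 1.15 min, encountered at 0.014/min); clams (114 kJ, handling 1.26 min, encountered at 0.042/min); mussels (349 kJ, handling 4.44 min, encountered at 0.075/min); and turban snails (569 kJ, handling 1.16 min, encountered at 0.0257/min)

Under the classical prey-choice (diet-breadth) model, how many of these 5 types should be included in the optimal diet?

5

Profitabilities (E/h, kJ/min): turban snails 491, abalone 308, clams 90.5, mussels 78.6, sea urchins 48.5. Add prey in this order while the next type's profitability exceeds the intake rate on those already taken.
Rate on top 1: 14.2. abalone: 308 > 14.2 → include.
Rate on top 2: 18.72. clams: 90.5 > 18.72 → include.
Rate on top 3: 22.18. mussels: 78.6 > 22.18 → include.
Rate on top 4: 35.3. sea urchins: 48.5 > 35.3 → include.
Optimal diet: turban snails, abalone, clams, mussels, sea urchins — 5 of 5 types.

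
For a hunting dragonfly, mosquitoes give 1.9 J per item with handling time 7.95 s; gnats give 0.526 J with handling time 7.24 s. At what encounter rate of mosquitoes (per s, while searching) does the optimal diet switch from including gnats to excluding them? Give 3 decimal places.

0.055 per s

At the threshold, the rate on mosquitoes alone equals the profitability of gnats: λ·1.9/(1 + λ·7.95) = 0.526/7.24 = 0.07265.
Rearranging, λ(1.9 − 0.07265×7.95) = 0.07265, so λ = 0.07265/1.322 = 0.05494 per s.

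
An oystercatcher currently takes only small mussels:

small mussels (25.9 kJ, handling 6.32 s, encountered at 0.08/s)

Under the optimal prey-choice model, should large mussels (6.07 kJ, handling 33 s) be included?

No

On small mussels alone, R = ΣλE/(1+Σλh) = 2.072/1.506 = 1.376 kJ/s.
large mussels: E/h = 6.07/33 = 0.1839 kJ/s.
Since 0.1839 < R, time spent handling large mussels is better spent searching.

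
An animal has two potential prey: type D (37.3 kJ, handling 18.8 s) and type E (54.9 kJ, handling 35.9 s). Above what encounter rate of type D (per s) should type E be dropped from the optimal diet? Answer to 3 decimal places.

0.179 per s

At the threshold, the rate on type D alone equals the profitability of type E: λ·37.3/(1 + λ·18.8) = 54.9/35.9 = 1.529.
Rearranging, λ(37.3 − 1.529×18.8) = 1.529, so λ = 1.529/8.55 = 0.1789 per s.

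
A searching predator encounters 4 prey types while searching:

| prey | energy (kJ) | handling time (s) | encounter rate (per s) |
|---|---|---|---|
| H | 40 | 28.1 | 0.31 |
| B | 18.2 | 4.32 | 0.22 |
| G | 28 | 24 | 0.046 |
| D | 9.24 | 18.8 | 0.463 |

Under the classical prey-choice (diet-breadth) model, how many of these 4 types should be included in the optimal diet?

1

Rank by E/h (kJ/s): B 4.21, H 1.42, G 1.17, D 0.491. Include each in turn until the next type's E/h falls below the running intake rate.
Rate on top 1: 2.053. H: 1.42 < 2.053 → exclude; stop.
Optimal diet: B — 1 of 4 types.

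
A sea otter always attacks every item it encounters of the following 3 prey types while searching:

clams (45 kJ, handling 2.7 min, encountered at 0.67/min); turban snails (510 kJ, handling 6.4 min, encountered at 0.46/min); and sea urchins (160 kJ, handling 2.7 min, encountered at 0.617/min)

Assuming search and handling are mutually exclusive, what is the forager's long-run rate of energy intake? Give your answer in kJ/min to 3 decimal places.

48.992 kJ/min

R = Σλ_iE_i / (1 + Σλ_ih_i)
Numerator: 0.67×45 + 0.46×510 + 0.617×160 = 363.5
Denominator: 1 + 0.67×2.7 + 0.46×6.4 + 0.617×2.7 = 7.419
R = 363.5/7.419 = 48.99 kJ/min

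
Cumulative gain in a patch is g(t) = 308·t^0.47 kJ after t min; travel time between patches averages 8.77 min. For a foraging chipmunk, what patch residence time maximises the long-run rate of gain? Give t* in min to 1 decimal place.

By the marginal value theorem, leave when the instantaneous gain rate g'(t) equals the habitat-wide average g(t)/(T + t).
g'(t) = 0.47·308·t^-0.53. Setting 0.47·308·t^-0.53 = 308·t^0.47/(8.77+t) gives 0.47(8.77+t) = t, so 0.53·t = 0.47×8.77.
t* = 0.47×8.77/0.53 = 7.777 min.

7.8 min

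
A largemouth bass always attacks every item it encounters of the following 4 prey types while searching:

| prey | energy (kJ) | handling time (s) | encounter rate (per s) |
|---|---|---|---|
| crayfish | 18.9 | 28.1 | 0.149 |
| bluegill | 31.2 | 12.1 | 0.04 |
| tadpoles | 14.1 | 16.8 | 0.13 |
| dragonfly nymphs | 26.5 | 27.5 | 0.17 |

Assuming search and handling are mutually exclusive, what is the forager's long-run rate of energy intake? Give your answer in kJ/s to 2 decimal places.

R = Σλ_iE_i / (1 + Σλ_ih_i)
Numerator: 0.149×18.9 + 0.04×31.2 + 0.13×14.1 + 0.17×26.5 = 10.4
Denominator: 1 + 0.149×28.1 + 0.04×12.1 + 0.13×16.8 + 0.17×27.5 = 12.53
R = 10.4/12.53 = 0.8302 kJ/s

0.83 kJ/s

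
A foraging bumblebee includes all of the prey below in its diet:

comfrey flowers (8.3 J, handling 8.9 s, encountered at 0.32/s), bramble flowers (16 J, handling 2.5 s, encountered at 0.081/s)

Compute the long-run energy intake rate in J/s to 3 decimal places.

0.976 J/s

R = (0.32×8.3 + 0.081×16) / (1 + 0.32×8.9 + 0.081×2.5) = 3.952/4.051 = 0.9757 J/s.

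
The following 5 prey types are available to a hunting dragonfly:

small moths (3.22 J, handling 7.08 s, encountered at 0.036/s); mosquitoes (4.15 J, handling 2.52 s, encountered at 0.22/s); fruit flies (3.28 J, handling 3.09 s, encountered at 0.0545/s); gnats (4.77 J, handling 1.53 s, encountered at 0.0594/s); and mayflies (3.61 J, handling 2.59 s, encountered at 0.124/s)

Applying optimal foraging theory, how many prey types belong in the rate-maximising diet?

4

Profitabilities (E/h, J/s): gnats 3.12, mosquitoes 1.65, mayflies 1.39, fruit flies 1.06, small moths 0.455. Add prey in this order while the next type's profitability exceeds the intake rate on those already taken.
Rate on top 1: 0.2597. mosquitoes: 1.65 > 0.2597 → include.
Rate on top 2: 0.7271. mayflies: 1.39 > 0.7271 → include.
Rate on top 3: 0.836. fruit flies: 1.06 > 0.836 → include.
Rate on top 4: 0.8538. small moths: 0.455 < 0.8538 → exclude; stop.
Optimal diet: gnats, mosquitoes, mayflies, fruit flies — 4 of 5 types.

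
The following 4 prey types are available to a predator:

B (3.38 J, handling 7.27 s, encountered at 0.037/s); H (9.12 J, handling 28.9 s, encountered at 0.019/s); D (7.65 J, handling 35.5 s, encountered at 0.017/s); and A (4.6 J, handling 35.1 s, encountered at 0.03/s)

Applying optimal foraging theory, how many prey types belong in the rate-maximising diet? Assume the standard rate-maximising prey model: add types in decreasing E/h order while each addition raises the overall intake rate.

3

E/h in descending order: B 0.465, H 0.316, D 0.215, A 0.131 J/s. The optimal diet is the largest prefix of this list for which every included type satisfies E_i/h_i > R on the types above it.
Rate on top 1: 0.09855. H: 0.316 > 0.09855 → include.
Rate on top 2: 0.1641. D: 0.215 > 0.1641 → include.
Rate on top 3: 0.1769. A: 0.131 < 0.1769 → exclude; stop.
Optimal diet: B, H, D — 3 of 4 types.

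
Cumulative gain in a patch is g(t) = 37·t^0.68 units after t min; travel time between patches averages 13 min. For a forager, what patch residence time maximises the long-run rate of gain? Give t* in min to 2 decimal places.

Maximise g(t)/(T+t): set derivative to zero → g'(t)(T+t) = g(t).
g'(t) = 0.68·37·t^-0.32. Setting 0.68·37·t^-0.32 = 37·t^0.68/(13+t) gives 0.68(13+t) = t, so 0.32·t = 0.68×13.
t* = 0.68×13/0.32 = 27.63 min.

27.63 min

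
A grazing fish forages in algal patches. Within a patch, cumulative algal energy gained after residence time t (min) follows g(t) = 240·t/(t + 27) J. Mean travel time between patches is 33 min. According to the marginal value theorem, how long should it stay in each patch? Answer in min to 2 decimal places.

Optimal t* satisfies g'(t*) = g(t*)/(T + t*).
g'(t) = 240·27/(t + 27)². Setting 240·27/(t+27)² = 240t/[(t+27)(33+t)] gives 27(33+t) = t(t+27), so t² = 27×33 = 891.
t* = √891 = 29.85 min.

29.85 min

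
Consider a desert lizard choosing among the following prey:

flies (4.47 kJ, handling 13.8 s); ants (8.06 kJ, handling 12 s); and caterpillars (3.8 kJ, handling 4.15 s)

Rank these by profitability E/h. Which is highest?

Profitability E/h (kJ/s): flies = 4.47/13.8 = 0.324, ants = 8.06/12 = 0.672, caterpillars = 3.8/4.15 = 0.916.
Ranked: caterpillars > ants > flies.

caterpillars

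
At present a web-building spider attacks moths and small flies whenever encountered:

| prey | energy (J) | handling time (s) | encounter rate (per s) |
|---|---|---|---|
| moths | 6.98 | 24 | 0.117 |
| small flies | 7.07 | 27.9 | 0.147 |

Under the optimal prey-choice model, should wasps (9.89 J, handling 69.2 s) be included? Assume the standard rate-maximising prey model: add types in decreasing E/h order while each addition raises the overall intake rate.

Current rate: (0.117×6.98 + 0.147×7.07)/(1 + 0.117×24 + 0.147×27.9) = 0.2347 J/s.
wasps: E/h = 9.89/69.2 = 0.1429 J/s.
Since 0.1429 < R, time spent handling wasps is better spent searching.

No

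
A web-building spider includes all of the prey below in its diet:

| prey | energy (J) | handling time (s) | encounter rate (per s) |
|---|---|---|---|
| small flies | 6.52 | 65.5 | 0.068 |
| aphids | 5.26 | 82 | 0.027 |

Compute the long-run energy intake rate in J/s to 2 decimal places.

R = Σλ_iE_i / (1 + Σλ_ih_i)
Numerator: 0.068×6.52 + 0.027×5.26 = 0.5854
Denominator: 1 + 0.068×65.5 + 0.027×82 = 7.668
R = 0.5854/7.668 = 0.07634 J/s

0.08 J/s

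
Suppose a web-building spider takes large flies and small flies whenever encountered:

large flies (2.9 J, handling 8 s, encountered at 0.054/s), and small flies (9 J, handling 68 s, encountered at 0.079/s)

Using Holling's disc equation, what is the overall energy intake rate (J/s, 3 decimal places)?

0.128 J/s

Energy encountered per unit search time: 0.054×2.9 + 0.079×9 = 0.8676 J/s.
Handling time per unit search time: 0.054×8 + 0.079×68 = 5.804.
Rate = 0.8676/(1 + 5.804) = 0.1275 J/s.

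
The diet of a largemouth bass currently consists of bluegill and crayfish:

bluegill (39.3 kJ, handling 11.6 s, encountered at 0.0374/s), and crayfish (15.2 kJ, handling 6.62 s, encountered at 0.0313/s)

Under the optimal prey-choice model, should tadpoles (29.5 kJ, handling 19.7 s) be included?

Current rate: (0.0374×39.3 + 0.0313×15.2)/(1 + 0.0374×11.6 + 0.0313×6.62) = 1.186 kJ/s.
Profitability of tadpoles: 29.5/19.7 = 1.497 kJ/s.
Since 1.497 > R, including tadpoles increases the long-run rate.

Yes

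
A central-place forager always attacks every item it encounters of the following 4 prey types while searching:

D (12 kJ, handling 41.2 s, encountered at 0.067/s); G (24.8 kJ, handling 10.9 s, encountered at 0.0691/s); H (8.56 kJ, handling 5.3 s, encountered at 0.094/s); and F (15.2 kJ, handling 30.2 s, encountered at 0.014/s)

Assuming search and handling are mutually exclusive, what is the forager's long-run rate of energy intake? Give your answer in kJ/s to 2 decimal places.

0.65 kJ/s

Energy encountered per unit search time: 0.067×12 + 0.0691×24.8 + 0.094×8.56 + 0.014×15.2 = 3.535 kJ/s.
Handling time per unit search time: 0.067×41.2 + 0.0691×10.9 + 0.094×5.3 + 0.014×30.2 = 4.435.
Rate = 3.535/(1 + 4.435) = 0.6505 kJ/s.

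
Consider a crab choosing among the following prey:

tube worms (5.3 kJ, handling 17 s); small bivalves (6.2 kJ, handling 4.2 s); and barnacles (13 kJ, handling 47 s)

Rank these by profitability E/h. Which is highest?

small bivalves

Profitability E/h (kJ/s): tube worms = 5.3/17 = 0.312, small bivalves = 6.2/4.2 = 1.48, barnacles = 13/47 = 0.277.
Ranked: small bivalves > tube worms > barnacles.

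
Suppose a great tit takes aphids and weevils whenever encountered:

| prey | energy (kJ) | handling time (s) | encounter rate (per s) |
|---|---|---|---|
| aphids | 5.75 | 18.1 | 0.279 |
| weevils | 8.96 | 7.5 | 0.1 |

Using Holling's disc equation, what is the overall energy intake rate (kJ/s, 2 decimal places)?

0.37 kJ/s

R = (0.279×5.75 + 0.1×8.96) / (1 + 0.279×18.1 + 0.1×7.5) = 2.5/6.8 = 0.3677 kJ/s.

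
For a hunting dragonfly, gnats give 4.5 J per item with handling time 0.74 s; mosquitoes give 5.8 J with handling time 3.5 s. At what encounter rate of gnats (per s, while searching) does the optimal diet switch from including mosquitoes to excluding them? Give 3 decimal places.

Drop mosquitoes once their profitability E₂/h₂ falls below the rate achievable on gnats alone: E₂/h₂ = λE₁/(1 + λh₁).
Solve for λ: λE₁h₂ = E₂(1 + λh₁) → λ(E₁h₂ − E₂h₁) = E₂ → λ = E₂/(E₁h₂ − E₂h₁).
λ = 5.8/(4.5×3.5 − 5.8×0.74) = 5.8/11.46 = 0.5062 per s.

0.506 per s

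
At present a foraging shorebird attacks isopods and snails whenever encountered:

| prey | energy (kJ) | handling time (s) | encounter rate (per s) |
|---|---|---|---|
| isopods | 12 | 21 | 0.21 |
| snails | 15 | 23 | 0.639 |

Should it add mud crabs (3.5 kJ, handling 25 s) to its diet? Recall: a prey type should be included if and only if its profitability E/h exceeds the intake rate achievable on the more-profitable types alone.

Current rate: (0.21×12 + 0.639×15)/(1 + 0.21×21 + 0.639×23) = 0.602 kJ/s.
mud crabs: E/h = 3.5/25 = 0.14 kJ/s.
0.14 < 0.602, so adding mud crabs would lower the average — exclude it.

No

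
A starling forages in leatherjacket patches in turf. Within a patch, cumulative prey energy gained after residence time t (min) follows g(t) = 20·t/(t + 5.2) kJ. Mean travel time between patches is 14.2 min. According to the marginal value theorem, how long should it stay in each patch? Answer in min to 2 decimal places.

8.59 min

Optimal t* satisfies g'(t*) = g(t*)/(T + t*).
g'(t) = 20·5.2/(t + 5.2)². Setting 20·5.2/(t+5.2)² = 20t/[(t+5.2)(14.2+t)] gives 5.2(14.2+t) = t(t+5.2), so t² = 5.2×14.2 = 73.84.
t* = √73.84 = 8.593 min.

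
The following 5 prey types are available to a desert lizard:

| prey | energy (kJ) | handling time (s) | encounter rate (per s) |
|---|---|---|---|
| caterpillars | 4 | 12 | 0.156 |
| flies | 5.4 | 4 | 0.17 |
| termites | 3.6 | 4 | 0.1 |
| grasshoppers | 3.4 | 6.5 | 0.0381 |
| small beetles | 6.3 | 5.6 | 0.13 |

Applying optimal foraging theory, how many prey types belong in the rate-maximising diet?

3

E/h in descending order: flies 1.35, small beetles 1.12, termites 0.9, grasshoppers 0.523, caterpillars 0.333 kJ/s. The optimal diet is the largest prefix of this list for which every included type satisfies E_i/h_i > R on the types above it.
Rate on top 1: 0.5464. small beetles: 1.12 > 0.5464 → include.
Rate on top 2: 0.7213. termites: 0.9 > 0.7213 → include.
Rate on top 3: 0.7468. grasshoppers: 0.523 < 0.7468 → exclude; stop.
Optimal diet: flies, small beetles, termites — 3 of 5 types.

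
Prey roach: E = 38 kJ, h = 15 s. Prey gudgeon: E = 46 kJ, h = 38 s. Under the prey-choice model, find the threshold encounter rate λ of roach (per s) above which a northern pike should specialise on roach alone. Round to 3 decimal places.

At the threshold, the rate on roach alone equals the profitability of gudgeon: λ·38/(1 + λ·15) = 46/38 = 1.211.
Rearranging, λ(38 − 1.211×15) = 1.211, so λ = 1.211/19.84 = 0.06101 per s.

0.061 per s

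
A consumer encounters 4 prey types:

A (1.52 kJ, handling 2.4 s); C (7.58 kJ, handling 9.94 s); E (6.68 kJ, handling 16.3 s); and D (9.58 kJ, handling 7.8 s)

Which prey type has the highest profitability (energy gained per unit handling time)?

D

Profitability E/h (kJ/s): A = 1.52/2.4 = 0.633, C = 7.58/9.94 = 0.763, E = 6.68/16.3 = 0.41, D = 9.58/7.8 = 1.23.
Ranked: D > C > A > E.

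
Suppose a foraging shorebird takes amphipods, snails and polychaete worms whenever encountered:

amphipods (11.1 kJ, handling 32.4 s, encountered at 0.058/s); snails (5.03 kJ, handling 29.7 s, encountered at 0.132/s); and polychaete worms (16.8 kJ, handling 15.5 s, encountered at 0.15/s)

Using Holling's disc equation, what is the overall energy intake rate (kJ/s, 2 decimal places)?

0.42 kJ/s

Energy encountered per unit search time: 0.058×11.1 + 0.132×5.03 + 0.15×16.8 = 3.828 kJ/s.
Handling time per unit search time: 0.058×32.4 + 0.132×29.7 + 0.15×15.5 = 8.125.
Rate = 3.828/(1 + 8.125) = 0.4195 kJ/s.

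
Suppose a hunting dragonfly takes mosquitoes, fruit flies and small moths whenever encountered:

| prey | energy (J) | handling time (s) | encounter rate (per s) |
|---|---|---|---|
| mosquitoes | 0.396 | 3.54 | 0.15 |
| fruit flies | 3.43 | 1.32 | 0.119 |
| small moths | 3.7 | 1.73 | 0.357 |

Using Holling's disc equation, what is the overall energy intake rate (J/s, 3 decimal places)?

R = (0.15×0.396 + 0.119×3.43 + 0.357×3.7) / (1 + 0.15×3.54 + 0.119×1.32 + 0.357×1.73) = 1.788/2.306 = 0.7757 J/s.

0.776 J/s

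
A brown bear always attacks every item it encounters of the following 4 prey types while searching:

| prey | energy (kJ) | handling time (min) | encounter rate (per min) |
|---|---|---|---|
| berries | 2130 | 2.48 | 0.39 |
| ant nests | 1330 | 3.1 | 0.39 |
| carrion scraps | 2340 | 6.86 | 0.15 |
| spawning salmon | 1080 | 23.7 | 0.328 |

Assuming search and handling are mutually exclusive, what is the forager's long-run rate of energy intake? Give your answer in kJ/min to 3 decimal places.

171.523 kJ/min

Energy encountered per unit search time: 0.39×2130 + 0.39×1330 + 0.15×2340 + 0.328×1080 = 2055 kJ/min.
Handling time per unit search time: 0.39×2.48 + 0.39×3.1 + 0.15×6.86 + 0.328×23.7 = 10.98.
Rate = 2055/(1 + 10.98) = 171.5 kJ/min.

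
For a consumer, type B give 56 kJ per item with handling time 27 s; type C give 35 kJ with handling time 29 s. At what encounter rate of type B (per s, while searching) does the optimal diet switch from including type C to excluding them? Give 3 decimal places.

At the threshold, the rate on type B alone equals the profitability of type C: λ·56/(1 + λ·27) = 35/29 = 1.207.
Rearranging, λ(56 − 1.207×27) = 1.207, so λ = 1.207/23.41 = 0.05155 per s.

0.052 per s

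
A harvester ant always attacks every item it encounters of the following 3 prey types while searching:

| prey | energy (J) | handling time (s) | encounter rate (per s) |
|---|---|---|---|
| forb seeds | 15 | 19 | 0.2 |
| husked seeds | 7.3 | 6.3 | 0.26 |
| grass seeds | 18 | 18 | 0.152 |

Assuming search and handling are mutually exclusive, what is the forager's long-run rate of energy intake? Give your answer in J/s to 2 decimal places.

R = (0.2×15 + 0.26×7.3 + 0.152×18) / (1 + 0.2×19 + 0.26×6.3 + 0.152×18) = 7.634/9.174 = 0.8321 J/s.

0.83 J/s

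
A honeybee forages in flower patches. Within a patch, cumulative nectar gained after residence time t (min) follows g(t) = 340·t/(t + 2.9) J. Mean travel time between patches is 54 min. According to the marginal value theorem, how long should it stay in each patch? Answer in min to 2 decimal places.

By the marginal value theorem, leave when the instantaneous gain rate g'(t) equals the habitat-wide average g(t)/(T + t).
g'(t) = 340·2.9/(t + 2.9)². Setting 340·2.9/(t+2.9)² = 340t/[(t+2.9)(54+t)] gives 2.9(54+t) = t(t+2.9), so t² = 2.9×54 = 156.6.
t* = √156.6 = 12.51 min.

12.51 min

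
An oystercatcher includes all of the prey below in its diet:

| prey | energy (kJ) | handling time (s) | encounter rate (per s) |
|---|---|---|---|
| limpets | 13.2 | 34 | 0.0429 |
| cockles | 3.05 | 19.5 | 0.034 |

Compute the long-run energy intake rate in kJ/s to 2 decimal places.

0.21 kJ/s

R = Σλ_iE_i / (1 + Σλ_ih_i)
Numerator: 0.0429×13.2 + 0.034×3.05 = 0.67
Denominator: 1 + 0.0429×34 + 0.034×19.5 = 3.122
R = 0.67/3.122 = 0.2146 kJ/s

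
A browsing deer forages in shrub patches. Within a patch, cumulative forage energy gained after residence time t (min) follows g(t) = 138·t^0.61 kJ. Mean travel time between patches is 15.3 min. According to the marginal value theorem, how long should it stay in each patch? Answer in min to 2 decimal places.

23.93 min

Maximise g(t)/(T+t): set derivative to zero → g'(t)(T+t) = g(t).
g'(t) = 0.61·138·t^-0.39. Setting 0.61·138·t^-0.39 = 138·t^0.61/(15.3+t) gives 0.61(15.3+t) = t, so 0.39·t = 0.61×15.3.
t* = 0.61×15.3/0.39 = 23.93 min.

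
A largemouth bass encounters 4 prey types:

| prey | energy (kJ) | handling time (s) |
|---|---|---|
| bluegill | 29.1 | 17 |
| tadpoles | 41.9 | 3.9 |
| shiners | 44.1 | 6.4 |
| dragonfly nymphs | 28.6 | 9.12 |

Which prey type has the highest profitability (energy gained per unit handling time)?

In descending order of E/h:
tadpoles: 41.9/3.9 = 10.7 kJ/s
shiners: 44.1/6.4 = 6.89 kJ/s
dragonfly nymphs: 28.6/9.12 = 3.14 kJ/s
bluegill: 29.1/17 = 1.71 kJ/s

tadpoles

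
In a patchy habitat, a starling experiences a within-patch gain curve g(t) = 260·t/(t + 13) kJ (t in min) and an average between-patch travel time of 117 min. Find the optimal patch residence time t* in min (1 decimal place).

By the marginal value theorem, leave when the instantaneous gain rate g'(t) equals the habitat-wide average g(t)/(T + t).
g'(t) = 260·13/(t + 13)². Setting 260·13/(t+13)² = 260t/[(t+13)(117+t)] gives 13(117+t) = t(t+13), so t² = 13×117 = 1521.
t* = √1521 = 39 min.

39.0 min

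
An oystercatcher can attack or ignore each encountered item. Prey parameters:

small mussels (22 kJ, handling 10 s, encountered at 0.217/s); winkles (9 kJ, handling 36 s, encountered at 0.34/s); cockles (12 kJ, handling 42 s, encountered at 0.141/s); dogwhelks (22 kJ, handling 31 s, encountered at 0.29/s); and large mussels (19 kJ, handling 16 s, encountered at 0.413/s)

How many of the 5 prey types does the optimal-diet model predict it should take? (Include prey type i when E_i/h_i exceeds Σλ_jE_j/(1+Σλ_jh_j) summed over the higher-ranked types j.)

1

Rank by E/h (kJ/s): small mussels 2.2, large mussels 1.19, dogwhelks 0.71, cockles 0.286, winkles 0.25. Include each in turn until the next type's E/h falls below the running intake rate.
Rate on top 1: 1.506. large mussels: 1.19 < 1.506 → exclude; stop.
Optimal diet: small mussels — 1 of 5 types.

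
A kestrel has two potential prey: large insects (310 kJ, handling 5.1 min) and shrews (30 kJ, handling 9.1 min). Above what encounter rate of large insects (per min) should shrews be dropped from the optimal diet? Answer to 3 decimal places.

Drop shrews once their profitability E₂/h₂ falls below the rate achievable on large insects alone: E₂/h₂ = λE₁/(1 + λh₁).
Solve for λ: λE₁h₂ = E₂(1 + λh₁) → λ(E₁h₂ − E₂h₁) = E₂ → λ = E₂/(E₁h₂ − E₂h₁).
λ = 30/(310×9.1 − 30×5.1) = 30/2668 = 0.01124 per min.

0.011 per min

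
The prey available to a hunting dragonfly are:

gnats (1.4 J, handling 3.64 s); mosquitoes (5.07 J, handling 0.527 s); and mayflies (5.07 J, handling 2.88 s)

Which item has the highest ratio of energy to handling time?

mosquitoes

Profitability E/h (J/s): gnats = 1.4/3.64 = 0.385, mosquitoes = 5.07/0.527 = 9.62, mayflies = 5.07/2.88 = 1.76.
Ranked: mosquitoes > mayflies > gnats.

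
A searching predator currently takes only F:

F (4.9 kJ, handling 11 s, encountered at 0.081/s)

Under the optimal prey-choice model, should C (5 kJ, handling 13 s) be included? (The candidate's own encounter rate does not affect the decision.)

Yes

Current rate: (0.081×4.9)/(1 + 0.081×11) = 0.2099 kJ/s.
Profitability of C: 5/13 = 0.3846 kJ/s.
Since 0.3846 > R, including C increases the long-run rate.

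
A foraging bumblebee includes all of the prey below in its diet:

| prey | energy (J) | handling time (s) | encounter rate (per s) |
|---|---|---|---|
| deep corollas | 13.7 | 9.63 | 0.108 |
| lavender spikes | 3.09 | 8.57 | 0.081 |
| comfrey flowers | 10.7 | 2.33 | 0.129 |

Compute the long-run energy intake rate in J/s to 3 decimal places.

Energy encountered per unit search time: 0.108×13.7 + 0.081×3.09 + 0.129×10.7 = 3.11 J/s.
Handling time per unit search time: 0.108×9.63 + 0.081×8.57 + 0.129×2.33 = 2.035.
Rate = 3.11/(1 + 2.035) = 1.025 J/s.

1.025 J/s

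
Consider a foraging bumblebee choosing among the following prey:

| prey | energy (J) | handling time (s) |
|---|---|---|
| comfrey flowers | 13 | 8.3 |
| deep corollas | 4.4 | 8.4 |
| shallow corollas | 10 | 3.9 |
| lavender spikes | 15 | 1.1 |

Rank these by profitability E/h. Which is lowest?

deep corollas

Profitability E/h (J/s): comfrey flowers = 13/8.3 = 1.57, deep corollas = 4.4/8.4 = 0.524, shallow corollas = 10/3.9 = 2.56, lavender spikes = 15/1.1 = 13.6.
Ranked: lavender spikes > shallow corollas > comfrey flowers > deep corollas.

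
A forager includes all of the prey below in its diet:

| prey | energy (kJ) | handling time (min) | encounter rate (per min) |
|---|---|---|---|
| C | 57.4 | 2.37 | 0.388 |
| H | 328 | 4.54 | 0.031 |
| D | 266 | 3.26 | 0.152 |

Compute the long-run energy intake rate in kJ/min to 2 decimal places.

28.51 kJ/min

R = (0.388×57.4 + 0.031×328 + 0.152×266) / (1 + 0.388×2.37 + 0.031×4.54 + 0.152×3.26) = 72.87/2.556 = 28.51 kJ/min.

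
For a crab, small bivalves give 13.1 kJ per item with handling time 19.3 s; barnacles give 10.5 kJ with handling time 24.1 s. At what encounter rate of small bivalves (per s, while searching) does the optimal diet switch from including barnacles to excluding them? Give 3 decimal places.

The zero-one rule: include barnacles iff E₂/h₂ > λE₁/(1+λh₁). Equality gives the switch point.
λE₁h₂ = E₂ + λE₂h₁ ⇒ λ = E₂/(E₁h₂ − E₂h₁) = 10.5/(315.7 − 202.7) = 0.09287 per s.

0.093 per s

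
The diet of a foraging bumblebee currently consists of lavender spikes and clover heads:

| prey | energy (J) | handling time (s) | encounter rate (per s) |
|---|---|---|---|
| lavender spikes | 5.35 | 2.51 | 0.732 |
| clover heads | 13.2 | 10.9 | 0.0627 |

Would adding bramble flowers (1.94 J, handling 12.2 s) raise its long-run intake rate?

Current rate: (0.732×5.35 + 0.0627×13.2)/(1 + 0.732×2.51 + 0.0627×10.9) = 1.347 J/s.
bramble flowers: E/h = 1.94/12.2 = 0.159 J/s.
0.159 < 1.347, so adding bramble flowers would lower the average — exclude it.

No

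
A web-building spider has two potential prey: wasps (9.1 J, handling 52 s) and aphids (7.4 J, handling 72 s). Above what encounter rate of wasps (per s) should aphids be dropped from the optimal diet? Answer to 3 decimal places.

The zero-one rule: include aphids iff E₂/h₂ > λE₁/(1+λh₁). Equality gives the switch point.
λE₁h₂ = E₂ + λE₂h₁ ⇒ λ = E₂/(E₁h₂ − E₂h₁) = 7.4/(655.2 − 384.8) = 0.02737 per s.

0.027 per s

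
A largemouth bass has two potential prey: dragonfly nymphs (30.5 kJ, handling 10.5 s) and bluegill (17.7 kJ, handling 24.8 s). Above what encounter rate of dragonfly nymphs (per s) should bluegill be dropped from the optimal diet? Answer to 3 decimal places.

Drop bluegill once their profitability E₂/h₂ falls below the rate achievable on dragonfly nymphs alone: E₂/h₂ = λE₁/(1 + λh₁).
Solve for λ: λE₁h₂ = E₂(1 + λh₁) → λ(E₁h₂ − E₂h₁) = E₂ → λ = E₂/(E₁h₂ − E₂h₁).
λ = 17.7/(30.5×24.8 − 17.7×10.5) = 17.7/570.5 = 0.03102 per s.

0.031 per s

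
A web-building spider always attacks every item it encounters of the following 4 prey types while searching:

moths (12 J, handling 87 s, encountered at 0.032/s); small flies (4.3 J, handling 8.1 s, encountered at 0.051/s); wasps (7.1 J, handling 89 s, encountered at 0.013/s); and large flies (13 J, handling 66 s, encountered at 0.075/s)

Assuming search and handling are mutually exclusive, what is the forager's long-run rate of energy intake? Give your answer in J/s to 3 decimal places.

Energy encountered per unit search time: 0.032×12 + 0.051×4.3 + 0.013×7.1 + 0.075×13 = 1.671 J/s.
Handling time per unit search time: 0.032×87 + 0.051×8.1 + 0.013×89 + 0.075×66 = 9.304.
Rate = 1.671/(1 + 9.304) = 0.1621 J/s.

0.162 J/s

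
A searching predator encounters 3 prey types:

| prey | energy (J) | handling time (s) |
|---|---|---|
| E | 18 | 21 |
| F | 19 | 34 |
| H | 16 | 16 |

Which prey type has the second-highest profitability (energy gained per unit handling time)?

In descending order of E/h:
H: 16/16 = 1 J/s
E: 18/21 = 0.857 J/s
F: 19/34 = 0.559 J/s

E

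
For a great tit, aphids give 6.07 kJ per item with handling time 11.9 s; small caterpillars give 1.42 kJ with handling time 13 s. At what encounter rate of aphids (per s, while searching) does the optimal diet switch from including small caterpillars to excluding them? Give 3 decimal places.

The zero-one rule: include small caterpillars iff E₂/h₂ > λE₁/(1+λh₁). Equality gives the switch point.
λE₁h₂ = E₂ + λE₂h₁ ⇒ λ = E₂/(E₁h₂ − E₂h₁) = 1.42/(78.91 − 16.9) = 0.0229 per s.

0.023 per s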